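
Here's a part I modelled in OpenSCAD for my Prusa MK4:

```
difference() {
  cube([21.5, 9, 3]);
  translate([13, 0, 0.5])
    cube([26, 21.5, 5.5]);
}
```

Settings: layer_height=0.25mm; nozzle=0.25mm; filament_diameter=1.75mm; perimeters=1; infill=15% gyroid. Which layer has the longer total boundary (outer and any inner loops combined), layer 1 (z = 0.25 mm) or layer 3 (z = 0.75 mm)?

Layer 1 (z = 0.25): the 21.5×9 cube contributes its full rectangle (perimeter 61.00 mm); the cube at (13, 0) is not intersected at this z (z outside [0.5, 6]); After the difference (first − rest): none of the subtracted shapes is present at this height, so the 21.5×9 cube is unchanged — boundary = 61.00 mm. So its perimeter = 61.00 mm. Layer 3 (z = 0.75): the cube is present — its section is the full 21.5×9 rectangle (perimeter 61.00 mm); the 26×21.5 cube at (13, 0) contributes its full rectangle (perimeter 95.00 mm); Taking the first minus the rest: starting from the 21.5×9 cube, the 26×21.5 cube at (13, 0) partially overlaps it — only the 76.50 mm² overlap (of its 559.00 mm²) is removed, clipping the outline — boundary = 44.00 mm. So its perimeter = 44.00 mm. Layer 1 is larger (61.00 vs 44.00 mm).

layer 1 (z = 0.25 mm)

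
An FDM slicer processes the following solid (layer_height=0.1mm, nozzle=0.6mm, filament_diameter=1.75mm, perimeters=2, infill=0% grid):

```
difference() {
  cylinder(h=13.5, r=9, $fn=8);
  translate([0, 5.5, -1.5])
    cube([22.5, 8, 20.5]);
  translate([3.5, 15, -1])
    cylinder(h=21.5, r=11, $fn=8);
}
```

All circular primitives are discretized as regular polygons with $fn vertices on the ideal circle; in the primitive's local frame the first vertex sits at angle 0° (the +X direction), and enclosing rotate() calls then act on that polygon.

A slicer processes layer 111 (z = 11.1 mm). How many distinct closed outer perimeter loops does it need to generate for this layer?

1

At z = 11.1 mm: the cylinder: section is a regular 8-gon, circumradius r=9; the cube at (0, 5.5) (footprint 22.5×8) is included at this height; the cylinder at (3.5, 15): section is a regular 8-gon, circumradius r=11; Taking the first minus the rest: starting from the r=9 cylinder, the 22.5×8 cube at (0, 5.5) partially overlaps it — only the 14.04 mm² overlap (of its 180.00 mm²) is removed, clipping the outline; the r=11 cylinder at (3.5, 15) partially overlaps it — only the 13.01 mm² overlap (of its 342.24 mm²) is removed, clipping the outline — 1 connected region. The result has 1 disconnected region.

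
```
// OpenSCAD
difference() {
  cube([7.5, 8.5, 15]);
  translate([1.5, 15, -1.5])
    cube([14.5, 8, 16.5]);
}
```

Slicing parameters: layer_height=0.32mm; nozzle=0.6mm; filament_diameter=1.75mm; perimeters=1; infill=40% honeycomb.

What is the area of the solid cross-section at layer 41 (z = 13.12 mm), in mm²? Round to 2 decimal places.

63.75 mm²

At z = 13.12 mm: the cube (footprint 7.5×8.5) is included at this height (area 63.75 mm²); the cube at (1.5, 15) is present — its section is the full 14.5×8 rectangle (area 116.00 mm²); Subtracting the remaining from the first: starting from the 7.5×8.5 cube (63.75 mm²), the 14.5×8 cube at (1.5, 15) misses the remaining region (no effect) — area = 63.75 mm². Overall, the cross-section is a single solid region. Net area = 63.75 mm².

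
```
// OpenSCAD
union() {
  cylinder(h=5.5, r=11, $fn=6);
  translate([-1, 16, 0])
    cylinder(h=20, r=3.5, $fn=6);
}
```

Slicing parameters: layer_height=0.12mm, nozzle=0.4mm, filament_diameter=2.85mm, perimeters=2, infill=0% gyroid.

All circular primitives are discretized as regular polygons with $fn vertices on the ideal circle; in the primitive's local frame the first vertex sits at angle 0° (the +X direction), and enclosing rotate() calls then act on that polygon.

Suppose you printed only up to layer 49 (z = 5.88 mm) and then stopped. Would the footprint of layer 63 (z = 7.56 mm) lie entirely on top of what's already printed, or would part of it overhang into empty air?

Compare the two slices. At z = 5.88: the cylinder is not intersected at this z (z outside [0, 5.5]); the cylinder at (-1, 16): section is a regular 6-gon, circumradius r=3.5 (area = (6/2)·3.500²·sin(360°/6) = 31.83 mm²); Combining (union): only the r=3.5 cylinder at (-1, 16) is present, so the union is just that shape — area = 31.83 mm². At z = 7.56: the cylinder does not reach this height (z outside [0, 5.5]); the r=3.5 cylinder at (-1, 16) contributes a regular 6-gon of circumradius 3.5 (area = (6/2)·3.500²·sin(360°/6) = 31.83 mm²); Merging all regions: only the r=3.5 cylinder at (-1, 16) is present, so the union is just that shape — area = 31.83 mm². Checking containment: the cross-section at z = 7.56 is a subset of the cross-section at z = 5.88.

entirely on top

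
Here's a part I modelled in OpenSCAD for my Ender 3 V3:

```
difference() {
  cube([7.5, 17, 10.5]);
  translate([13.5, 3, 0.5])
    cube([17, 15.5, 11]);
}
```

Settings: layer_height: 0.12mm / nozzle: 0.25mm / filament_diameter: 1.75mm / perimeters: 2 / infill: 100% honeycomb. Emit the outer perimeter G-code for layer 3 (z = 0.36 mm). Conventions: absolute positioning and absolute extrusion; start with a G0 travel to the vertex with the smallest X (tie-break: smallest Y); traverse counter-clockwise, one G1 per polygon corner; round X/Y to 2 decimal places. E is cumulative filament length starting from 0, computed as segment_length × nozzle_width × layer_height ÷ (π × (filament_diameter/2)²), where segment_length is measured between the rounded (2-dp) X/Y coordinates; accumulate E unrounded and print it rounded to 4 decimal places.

At z = 0.36 mm: the 7.5×17 cube contributes its full rectangle; the cube at (13.5, 3) is absent (z outside [0.5, 11.5]); Taking the first minus the rest: none of the subtracted shapes is present at this height, so the 7.5×17 cube is unchanged — 1 connected region. The outline is a single polygon with 4 vertices. Extrusion per mm of travel: 0.25 × 0.12 / (π × 0.875²) = 0.012473. Accumulating E over each segment gives final E = 0.6112.

G0 X0.00 Y0.00 Z0.36
G1 X7.50 Y0.00 E0.0935
G1 X7.50 Y17.00 E0.3056
G1 X0.00 Y17.00 E0.3991
G1 X0.00 Y0.00 E0.6112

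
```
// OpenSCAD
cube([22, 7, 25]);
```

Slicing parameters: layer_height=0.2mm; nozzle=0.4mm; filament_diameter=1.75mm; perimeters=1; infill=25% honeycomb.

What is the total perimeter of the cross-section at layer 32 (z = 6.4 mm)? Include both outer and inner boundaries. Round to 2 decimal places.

58.00 mm

At z = 6.4 mm: the cube (footprint 22×7) is included at this height (perimeter 58.00 mm). Overall, the cross-section is a single solid region. Total boundary length (outer) = 58.00 mm.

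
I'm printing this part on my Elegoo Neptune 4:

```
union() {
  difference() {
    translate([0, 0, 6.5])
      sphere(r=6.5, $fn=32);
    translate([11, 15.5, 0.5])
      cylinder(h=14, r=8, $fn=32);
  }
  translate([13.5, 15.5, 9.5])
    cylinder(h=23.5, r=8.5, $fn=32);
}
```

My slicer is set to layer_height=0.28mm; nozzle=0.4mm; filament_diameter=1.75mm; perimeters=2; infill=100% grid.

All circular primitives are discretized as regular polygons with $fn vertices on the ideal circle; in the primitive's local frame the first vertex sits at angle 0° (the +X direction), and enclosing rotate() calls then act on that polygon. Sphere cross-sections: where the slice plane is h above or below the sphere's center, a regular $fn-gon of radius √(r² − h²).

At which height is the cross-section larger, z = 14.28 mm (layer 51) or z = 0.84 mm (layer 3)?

Layer 51 (z = 14.28): the sphere does not reach this height (|z−center|=7.780 > r=6.5); the cylinder at (11, 15.5): section is a regular 32-gon, circumradius r=8 (area = (32/2)·8.000²·sin(360°/32) = 199.77 mm²); Taking the first minus the rest: the first operand is absent here, so nothing remains; the cylinder at (13.5, 15.5): section is a regular 32-gon, circumradius r=8.5 (area = (32/2)·8.500²·sin(360°/32) = 225.52 mm²); Merging all regions: only the r=8.5 cylinder at (13.5, 15.5) is present, so the union is just that shape — area = 225.52 mm². So its area = 225.52 mm². Layer 3 (z = 0.84): the r=6.5 sphere slices to a regular 32-gon of circumradius 3.196 (√(r²−h²) with h=5.66 from center) (area = (32/2)·3.196²·sin(360°/32) = 31.88 mm²); the cylinder at (11, 15.5): section is a regular 32-gon, circumradius r=8 (area = (32/2)·8.000²·sin(360°/32) = 199.77 mm²); After the difference (first − rest): starting from the r=6.5 sphere (31.88 mm²), the r=8 cylinder at (11, 15.5) misses the remaining region (no effect) — area = 31.88 mm²; the cylinder at (13.5, 15.5) does not reach this height (z outside [9.5, 33]); Merging all regions: only that combined region is present, so the union is just that shape — area = 31.88 mm². So its area = 31.88 mm². Layer 51 is larger (225.52 vs 31.88 mm²).

layer 51 (z = 14.28 mm)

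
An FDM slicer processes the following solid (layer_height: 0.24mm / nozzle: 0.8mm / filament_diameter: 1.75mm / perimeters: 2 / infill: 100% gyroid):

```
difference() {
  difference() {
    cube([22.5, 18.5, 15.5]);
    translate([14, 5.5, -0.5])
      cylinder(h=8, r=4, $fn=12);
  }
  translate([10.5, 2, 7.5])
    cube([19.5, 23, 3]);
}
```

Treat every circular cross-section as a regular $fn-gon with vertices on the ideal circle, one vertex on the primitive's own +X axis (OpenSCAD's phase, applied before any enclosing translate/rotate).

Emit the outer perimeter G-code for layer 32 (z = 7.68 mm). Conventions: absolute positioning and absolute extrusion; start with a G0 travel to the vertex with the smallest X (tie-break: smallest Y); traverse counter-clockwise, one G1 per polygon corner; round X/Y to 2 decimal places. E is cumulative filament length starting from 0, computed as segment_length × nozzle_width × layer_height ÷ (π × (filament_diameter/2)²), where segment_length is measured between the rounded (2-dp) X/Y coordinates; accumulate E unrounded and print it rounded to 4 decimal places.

G0 X0.00 Y0.00 Z7.68
G1 X22.50 Y0.00 E1.7960
G1 X22.50 Y2.00 E1.9557
G1 X10.50 Y2.00 E2.9136
G1 X10.50 Y18.50 E4.2307
G1 X0.00 Y18.50 E5.0688
G1 X0.00 Y0.00 E6.5456

At z = 7.68 mm: the 22.5×18.5 cube contributes its full rectangle; the cylinder at (14, 5.5) is not intersected at this z (z outside [-0.5, 7.5]); After the difference (first − rest): none of the subtracted shapes is present at this height, so the 22.5×18.5 cube is unchanged — 1 connected region; the 19.5×23 cube at (10.5, 2) contributes its full rectangle; After the difference (first − rest): starting from that combined region, the 19.5×23 cube at (10.5, 2) partially overlaps it — only the 198.00 mm² overlap (of its 448.50 mm²) is removed, clipping the outline — 1 connected region. The outline is a single polygon with 6 vertices. Extrusion per mm of travel: 0.8 × 0.24 / (π × 0.875²) = 0.079824. Accumulating E over each segment gives final E = 6.5456.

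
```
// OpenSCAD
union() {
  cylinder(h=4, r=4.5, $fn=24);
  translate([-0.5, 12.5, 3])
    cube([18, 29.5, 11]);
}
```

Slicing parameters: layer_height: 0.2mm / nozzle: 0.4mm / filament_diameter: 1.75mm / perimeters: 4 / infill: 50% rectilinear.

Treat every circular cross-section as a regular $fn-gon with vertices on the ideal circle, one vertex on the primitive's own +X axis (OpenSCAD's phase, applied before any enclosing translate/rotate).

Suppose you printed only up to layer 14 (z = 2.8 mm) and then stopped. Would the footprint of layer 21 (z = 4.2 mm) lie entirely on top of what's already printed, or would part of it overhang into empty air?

part overhangs

Compare the two slices. At z = 2.8: the r=4.5 cylinder gives a regular 24-gon of circumradius 4.5 (constant along its height) (area = (24/2)·4.500²·sin(360°/24) = 62.89 mm²); the cube at (-0.5, 12.5) is not intersected at this z (z outside [3, 14]); Merging all regions: only the r=4.5 cylinder is present, so the union is just that shape — area = 62.89 mm². At z = 4.2: the cylinder is absent (z outside [0, 4]); the cube at (-0.5, 12.5) is present — its section is the full 18×29.5 rectangle (area 531.00 mm²); Merging all regions: only the 18×29.5 cube at (-0.5, 12.5) is present, so the union is just that shape — area = 531.00 mm². Checking containment: at z = 4.2 the cross-section extends beyond the z = 2.8 cross-section by about 531.00 mm².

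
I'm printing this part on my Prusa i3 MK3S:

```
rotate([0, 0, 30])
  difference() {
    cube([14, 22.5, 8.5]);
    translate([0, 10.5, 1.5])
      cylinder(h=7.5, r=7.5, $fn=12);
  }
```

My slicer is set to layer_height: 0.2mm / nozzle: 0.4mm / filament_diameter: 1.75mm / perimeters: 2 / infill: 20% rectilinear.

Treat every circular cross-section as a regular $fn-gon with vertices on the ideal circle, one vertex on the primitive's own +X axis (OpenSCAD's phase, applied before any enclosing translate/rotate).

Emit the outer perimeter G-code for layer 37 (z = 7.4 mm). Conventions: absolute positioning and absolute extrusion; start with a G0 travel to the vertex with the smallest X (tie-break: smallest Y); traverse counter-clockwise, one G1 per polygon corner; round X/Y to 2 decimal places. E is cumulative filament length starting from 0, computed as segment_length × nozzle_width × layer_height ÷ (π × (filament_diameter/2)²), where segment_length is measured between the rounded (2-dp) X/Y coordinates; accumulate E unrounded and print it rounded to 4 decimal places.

G0 X-11.25 Y19.49 Z7.40
G1 X-9.00 Y15.59 E0.1498
G1 X-5.25 Y16.59 E0.2788
G1 X-1.50 Y15.59 E0.4079
G1 X1.25 Y12.84 E0.5373
G1 X2.25 Y9.09 E0.6664
G1 X1.25 Y5.34 E0.7954
G1 X-1.50 Y2.60 E0.9246
G1 X0.00 Y0.00 E1.0244
G1 X12.12 Y7.00 E1.4899
G1 X0.87 Y26.49 E2.2384
G1 X-11.25 Y19.49 E2.7039

At z = 7.4 mm: the cube (footprint 14×22.5) is included at this height; the r=7.5 cylinder at (0, 10.5) gives a regular 12-gon of circumradius 7.5 (constant along its height); Taking the first minus the rest: starting from the 14×22.5 cube, the r=7.5 cylinder at (0, 10.5) partially overlaps it — only the 84.38 mm² overlap (of its 168.75 mm²) is removed, clipping the outline — 1 connected region; (rotated 30° about Z; rotation is an isometry so areas/perimeters/island counts are preserved). The outline is a single polygon with 11 vertices. Extrusion per mm of travel: 0.4 × 0.2 / (π × 0.875²) = 0.033260. Accumulating E over each segment gives final E = 2.7039.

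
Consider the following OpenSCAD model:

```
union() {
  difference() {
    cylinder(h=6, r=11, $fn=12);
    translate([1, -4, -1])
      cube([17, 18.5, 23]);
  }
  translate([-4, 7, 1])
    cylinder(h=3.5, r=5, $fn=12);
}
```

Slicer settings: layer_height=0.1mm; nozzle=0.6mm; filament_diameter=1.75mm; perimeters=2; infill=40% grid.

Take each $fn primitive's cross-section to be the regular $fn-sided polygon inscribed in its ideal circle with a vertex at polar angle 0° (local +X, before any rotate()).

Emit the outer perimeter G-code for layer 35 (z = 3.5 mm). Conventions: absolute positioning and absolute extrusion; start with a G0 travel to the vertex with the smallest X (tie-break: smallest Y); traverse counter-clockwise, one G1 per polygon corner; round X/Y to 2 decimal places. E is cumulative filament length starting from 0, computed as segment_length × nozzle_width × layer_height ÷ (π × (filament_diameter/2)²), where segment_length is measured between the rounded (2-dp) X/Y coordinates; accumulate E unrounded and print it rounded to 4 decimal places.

At z = 3.5 mm: the r=11 cylinder contributes a regular 12-gon of circumradius 11; the 17×18.5 cube at (1, -4) contributes its full rectangle; Taking the first minus the rest: starting from the r=11 cylinder, the 17×18.5 cube at (1, -4) partially overlaps it — only the 117.74 mm² overlap (of its 314.50 mm²) is removed, clipping the outline — 1 connected region; the r=5 cylinder at (-4, 7) gives a regular 12-gon of circumradius 5 (constant along its height); Merging all regions: the regions partially overlap (shared area 59.44 mm²), so overlapping operands fuse into one piece — 1 connected region. The outline is a single polygon with 18 vertices. Extrusion per mm of travel: 0.6 × 0.1 / (π × 0.875²) = 0.024945. Accumulating E over each segment gives final E = 1.8555.

G0 X-11.00 Y0.00 Z3.50
G1 X-9.53 Y-5.50 E0.1420
G1 X-5.50 Y-9.53 E0.2842
G1 X0.00 Y-11.00 E0.4262
G1 X5.50 Y-9.53 E0.5682
G1 X9.53 Y-5.50 E0.7104
G1 X9.93 Y-4.00 E0.7491
G1 X1.00 Y-4.00 E0.9719
G1 X1.00 Y10.73 E1.3393
G1 X0.00 Y11.00 E1.3651
G1 X-0.92 Y10.75 E1.3889
G1 X-1.50 Y11.33 E1.4094
G1 X-4.00 Y12.00 E1.4740
G1 X-6.50 Y11.33 E1.5385
G1 X-8.33 Y9.50 E1.6031
G1 X-9.00 Y7.00 E1.6676
G1 X-8.79 Y6.23 E1.6875
G1 X-9.53 Y5.50 E1.7135
G1 X-11.00 Y0.00 E1.8555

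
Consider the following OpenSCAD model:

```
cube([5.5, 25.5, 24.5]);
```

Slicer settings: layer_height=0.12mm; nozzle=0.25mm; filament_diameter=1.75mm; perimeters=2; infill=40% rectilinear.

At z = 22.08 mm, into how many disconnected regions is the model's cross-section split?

At z = 22.08 mm: the cube is present — its section is the full 5.5×25.5 rectangle. The result has 1 disconnected region.

1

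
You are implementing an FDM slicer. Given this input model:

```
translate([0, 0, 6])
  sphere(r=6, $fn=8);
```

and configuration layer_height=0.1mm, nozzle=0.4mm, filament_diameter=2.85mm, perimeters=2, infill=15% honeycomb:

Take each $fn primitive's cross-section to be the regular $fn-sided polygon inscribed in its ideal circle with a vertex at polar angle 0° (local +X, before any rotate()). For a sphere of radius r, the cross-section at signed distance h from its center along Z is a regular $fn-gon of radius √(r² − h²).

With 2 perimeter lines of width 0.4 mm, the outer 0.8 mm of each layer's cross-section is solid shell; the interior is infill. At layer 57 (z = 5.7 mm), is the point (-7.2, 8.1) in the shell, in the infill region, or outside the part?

outside

At z = 5.7 mm: the r=6 sphere slices to a regular 8-gon of circumradius 5.992 (√(r²−h²) with h=0.3 from center). Overall, the cross-section is a single solid region. The nearest boundary edge runs (0.00, 5.99)→(-4.24, 4.24); distance from the point to it = 4.87 mm. The point is not inside any of the regions above, so it lies outside the cross-section (4.87 mm from the nearest boundary).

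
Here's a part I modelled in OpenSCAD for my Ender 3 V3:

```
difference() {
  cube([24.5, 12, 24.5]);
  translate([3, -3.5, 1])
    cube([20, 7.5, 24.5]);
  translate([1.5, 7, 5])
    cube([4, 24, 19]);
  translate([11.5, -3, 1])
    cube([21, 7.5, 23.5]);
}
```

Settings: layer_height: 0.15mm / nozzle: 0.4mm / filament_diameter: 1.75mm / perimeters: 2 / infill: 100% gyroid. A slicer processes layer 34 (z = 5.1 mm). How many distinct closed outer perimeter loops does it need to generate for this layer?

At z = 5.1 mm: the 24.5×12 cube contributes its full rectangle; the cube at (3, -3.5) is present — its section is the full 20×7.5 rectangle; the 4×24 cube at (1.5, 7) contributes its full rectangle; the cube at (11.5, -3) (footprint 21×7.5) is included at this height; Subtracting the remaining from the first: starting from the 24.5×12 cube, the 20×7.5 cube at (3, -3.5) partially overlaps it — only the 80.00 mm² overlap (of its 150.00 mm²) is removed, clipping the outline; the 4×24 cube at (1.5, 7) partially overlaps it — only the 20.00 mm² overlap (of its 96.00 mm²) is removed, clipping the outline; the 21×7.5 cube at (11.5, -3) partially overlaps it — only the 12.50 mm² overlap (of its 157.50 mm²) is removed, clipping the outline — 1 connected region. The result has 1 disconnected region.

1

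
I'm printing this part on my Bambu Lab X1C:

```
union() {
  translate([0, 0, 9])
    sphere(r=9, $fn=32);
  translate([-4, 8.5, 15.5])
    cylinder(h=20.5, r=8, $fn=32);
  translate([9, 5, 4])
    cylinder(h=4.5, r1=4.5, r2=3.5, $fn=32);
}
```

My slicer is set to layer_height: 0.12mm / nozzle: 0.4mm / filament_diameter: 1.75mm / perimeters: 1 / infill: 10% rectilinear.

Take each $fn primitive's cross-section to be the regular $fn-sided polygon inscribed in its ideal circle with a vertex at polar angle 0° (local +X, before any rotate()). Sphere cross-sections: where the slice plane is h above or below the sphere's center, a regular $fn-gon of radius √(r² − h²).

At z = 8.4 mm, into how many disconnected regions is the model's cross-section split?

At z = 8.4 mm: the r=9 sphere contributes a regular 32-gon of circumradius √(9²−0.6²) = 8.980; the cylinder at (-4, 8.5) is absent (z outside [15.5, 36]); the cone at (9, 5): at t=0.978 of its height the radius interpolates to r₁+(r₂−r₁)t = 3.522, giving a regular 32-gon of that circumradius; Taking the union: the regions partially overlap (shared area 9.02 mm²), so overlapping operands fuse into one piece — 1 connected region. The result has 1 disconnected region.

1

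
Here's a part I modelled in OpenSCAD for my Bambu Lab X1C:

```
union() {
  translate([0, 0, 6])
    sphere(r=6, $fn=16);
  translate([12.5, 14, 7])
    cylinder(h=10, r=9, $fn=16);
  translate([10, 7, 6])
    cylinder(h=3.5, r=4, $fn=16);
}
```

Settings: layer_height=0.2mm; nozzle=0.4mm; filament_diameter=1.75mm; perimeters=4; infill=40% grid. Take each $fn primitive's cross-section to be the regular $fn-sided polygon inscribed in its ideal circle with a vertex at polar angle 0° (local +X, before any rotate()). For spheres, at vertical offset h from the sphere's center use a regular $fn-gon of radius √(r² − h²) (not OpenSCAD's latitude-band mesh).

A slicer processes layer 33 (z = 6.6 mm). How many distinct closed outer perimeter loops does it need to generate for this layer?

2

At z = 6.6 mm: the sphere: section is a regular 16-gon, circumradius = √(r²−h²) = √(6²−0.6²) = 5.970; the cylinder at (12.5, 14) is not intersected at this z (z outside [7, 17]); the r=4 cylinder at (10, 7) gives a regular 16-gon of circumradius 4 (constant along its height); Taking the union: the 2 present regions are separate (no shared area or edge), so areas and boundary lengths simply add and each stays a separate island — 2 connected regions. The result has 2 disconnected regions.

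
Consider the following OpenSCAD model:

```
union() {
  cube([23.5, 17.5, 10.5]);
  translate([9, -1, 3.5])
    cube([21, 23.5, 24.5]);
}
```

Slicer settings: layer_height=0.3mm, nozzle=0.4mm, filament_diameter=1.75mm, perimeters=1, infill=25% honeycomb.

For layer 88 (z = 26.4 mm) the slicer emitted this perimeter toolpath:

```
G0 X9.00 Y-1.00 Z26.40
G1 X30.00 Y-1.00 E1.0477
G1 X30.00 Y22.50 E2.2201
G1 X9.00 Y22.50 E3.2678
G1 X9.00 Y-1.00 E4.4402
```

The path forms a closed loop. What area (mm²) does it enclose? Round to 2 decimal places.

Apply the shoelace formula to the sequence of (X, Y) vertices; enclosed area = 493.50 mm².

493.50 mm²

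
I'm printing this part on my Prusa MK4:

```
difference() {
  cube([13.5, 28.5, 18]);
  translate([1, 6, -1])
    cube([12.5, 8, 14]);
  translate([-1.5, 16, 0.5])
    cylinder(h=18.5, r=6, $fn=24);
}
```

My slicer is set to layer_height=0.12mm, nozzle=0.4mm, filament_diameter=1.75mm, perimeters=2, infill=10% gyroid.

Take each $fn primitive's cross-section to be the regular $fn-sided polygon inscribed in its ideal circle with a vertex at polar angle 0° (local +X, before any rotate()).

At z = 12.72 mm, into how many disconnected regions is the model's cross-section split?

2

At z = 12.72 mm: the cube is present — its section is the full 13.5×28.5 rectangle; the cube at (1, 6) is present — its section is the full 12.5×8 rectangle; the r=6 cylinder at (-1.5, 16) contributes a regular 24-gon of circumradius 6; After the difference (first − rest): starting from the 13.5×28.5 cube, the 12.5×8 cube at (1, 6) lies inside it touching the edge (removes its full 100.00 mm²); the r=6 cylinder at (-1.5, 16) partially overlaps it — only the 31.42 mm² overlap (of its 111.81 mm²) is removed, clipping the outline — 2 connected regions. The result has 2 disconnected regions.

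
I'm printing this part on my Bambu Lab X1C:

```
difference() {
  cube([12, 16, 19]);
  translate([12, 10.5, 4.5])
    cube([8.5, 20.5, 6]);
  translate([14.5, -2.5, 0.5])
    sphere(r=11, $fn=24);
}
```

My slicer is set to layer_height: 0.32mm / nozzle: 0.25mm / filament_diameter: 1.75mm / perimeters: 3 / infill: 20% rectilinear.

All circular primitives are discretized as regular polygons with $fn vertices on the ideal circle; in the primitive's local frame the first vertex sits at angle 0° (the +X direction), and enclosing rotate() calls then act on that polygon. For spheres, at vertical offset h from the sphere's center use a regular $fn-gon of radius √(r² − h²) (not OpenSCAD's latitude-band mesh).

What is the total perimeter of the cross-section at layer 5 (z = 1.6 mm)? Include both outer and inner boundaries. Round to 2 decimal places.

51.87 mm

At z = 1.6 mm: the 12×16 cube contributes its full rectangle (perimeter 56.00 mm); the cube at (12, 10.5) does not reach this height (z outside [4.5, 10.5]); the r=11 sphere at (14.5, -2.5) contributes a regular 24-gon of circumradius √(11²−1.1²) = 10.945 (perimeter = 2·24·10.945·sin(180°/24) = 68.57 mm); Subtracting the remaining from the first: starting from the 12×16 cube, the r=11 sphere at (14.5, -2.5) partially overlaps it — only the 45.36 mm² overlap (of its 372.05 mm²) is removed, clipping the outline — boundary = 51.87 mm. Overall, the cross-section is a single solid region. Total boundary length (outer) = 51.87 mm.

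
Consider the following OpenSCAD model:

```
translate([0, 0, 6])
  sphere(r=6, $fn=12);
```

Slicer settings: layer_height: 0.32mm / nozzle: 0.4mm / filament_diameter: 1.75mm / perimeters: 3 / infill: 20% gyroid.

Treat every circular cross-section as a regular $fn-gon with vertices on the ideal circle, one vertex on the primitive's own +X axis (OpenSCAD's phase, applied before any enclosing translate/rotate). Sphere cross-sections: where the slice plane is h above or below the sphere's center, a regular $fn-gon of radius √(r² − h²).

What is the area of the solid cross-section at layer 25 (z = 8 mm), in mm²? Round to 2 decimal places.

At z = 8 mm: the r=6 sphere slices to a regular 12-gon of circumradius 5.657 (√(r²−h²) with h=2 from center) (area = (12/2)·5.657²·sin(360°/12) = 96.00 mm²). Overall, the cross-section is a single solid region. Net area = 96.00 mm².

96.00 mm²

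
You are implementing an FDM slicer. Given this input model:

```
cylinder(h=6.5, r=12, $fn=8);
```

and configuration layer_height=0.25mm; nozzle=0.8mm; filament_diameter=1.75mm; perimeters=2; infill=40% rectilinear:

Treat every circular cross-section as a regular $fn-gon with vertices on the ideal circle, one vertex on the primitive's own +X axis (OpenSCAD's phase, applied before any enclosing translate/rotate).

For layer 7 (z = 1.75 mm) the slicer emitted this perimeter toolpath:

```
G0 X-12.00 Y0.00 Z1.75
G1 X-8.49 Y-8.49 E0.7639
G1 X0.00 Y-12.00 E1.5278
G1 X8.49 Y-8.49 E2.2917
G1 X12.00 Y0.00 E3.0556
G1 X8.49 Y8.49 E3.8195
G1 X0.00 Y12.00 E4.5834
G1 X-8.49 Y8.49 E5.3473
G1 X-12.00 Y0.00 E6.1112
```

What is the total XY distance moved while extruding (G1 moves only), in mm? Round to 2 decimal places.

Sum the Euclidean lengths of each G1 segment: total = 73.50 mm.

73.50 mm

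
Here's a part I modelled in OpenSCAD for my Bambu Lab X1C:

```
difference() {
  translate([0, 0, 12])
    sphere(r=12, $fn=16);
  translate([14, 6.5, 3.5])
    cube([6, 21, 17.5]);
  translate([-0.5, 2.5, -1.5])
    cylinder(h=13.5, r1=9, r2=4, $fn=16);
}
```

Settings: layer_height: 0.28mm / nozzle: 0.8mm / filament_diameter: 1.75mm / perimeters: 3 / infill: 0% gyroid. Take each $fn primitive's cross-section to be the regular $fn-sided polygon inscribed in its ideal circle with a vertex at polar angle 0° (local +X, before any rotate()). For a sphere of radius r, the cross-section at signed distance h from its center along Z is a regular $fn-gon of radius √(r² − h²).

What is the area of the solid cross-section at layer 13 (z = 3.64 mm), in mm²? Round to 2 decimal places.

82.86 mm²

At z = 3.64 mm: the sphere: section is a regular 16-gon, circumradius = √(r²−h²) = √(12²−8.36²) = 8.609 (area = (16/2)·8.609²·sin(360°/16) = 226.89 mm²); the cube at (14, 6.5) (footprint 6×21) is included at this height (area 126.00 mm²); the cone at (-0.5, 2.5): at t=0.381 of its height the radius interpolates to r₁+(r₂−r₁)t = 7.096, giving a regular 16-gon of that circumradius (area = (16/2)·7.096²·sin(360°/16) = 154.17 mm²); After the difference (first − rest): starting from the r=12 sphere (226.89 mm²), the 6×21 cube at (14, 6.5) misses the remaining region (no effect); the cone at (-0.5, 2.5) partially overlaps it — only the 144.02 mm² overlap (of its 154.17 mm²) is removed, clipping the outline — area = 82.86 mm². Overall, the cross-section is a single solid region. Net area = 82.86 mm².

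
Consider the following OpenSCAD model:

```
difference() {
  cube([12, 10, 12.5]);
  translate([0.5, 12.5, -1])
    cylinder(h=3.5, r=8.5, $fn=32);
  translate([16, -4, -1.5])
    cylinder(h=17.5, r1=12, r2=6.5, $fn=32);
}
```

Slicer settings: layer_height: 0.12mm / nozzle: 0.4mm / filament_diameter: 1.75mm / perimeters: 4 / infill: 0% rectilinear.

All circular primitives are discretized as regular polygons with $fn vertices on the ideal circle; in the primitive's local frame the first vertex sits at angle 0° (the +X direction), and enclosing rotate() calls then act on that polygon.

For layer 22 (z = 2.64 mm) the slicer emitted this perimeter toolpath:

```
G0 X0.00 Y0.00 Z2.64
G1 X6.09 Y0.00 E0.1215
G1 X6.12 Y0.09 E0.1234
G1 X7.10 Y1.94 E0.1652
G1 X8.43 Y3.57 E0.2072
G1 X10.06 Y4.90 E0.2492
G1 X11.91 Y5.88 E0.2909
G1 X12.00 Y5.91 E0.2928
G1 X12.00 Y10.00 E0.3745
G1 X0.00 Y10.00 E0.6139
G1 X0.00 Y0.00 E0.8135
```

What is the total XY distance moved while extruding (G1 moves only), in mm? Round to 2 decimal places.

40.76 mm

Sum the Euclidean lengths of each G1 segment: total = 40.76 mm.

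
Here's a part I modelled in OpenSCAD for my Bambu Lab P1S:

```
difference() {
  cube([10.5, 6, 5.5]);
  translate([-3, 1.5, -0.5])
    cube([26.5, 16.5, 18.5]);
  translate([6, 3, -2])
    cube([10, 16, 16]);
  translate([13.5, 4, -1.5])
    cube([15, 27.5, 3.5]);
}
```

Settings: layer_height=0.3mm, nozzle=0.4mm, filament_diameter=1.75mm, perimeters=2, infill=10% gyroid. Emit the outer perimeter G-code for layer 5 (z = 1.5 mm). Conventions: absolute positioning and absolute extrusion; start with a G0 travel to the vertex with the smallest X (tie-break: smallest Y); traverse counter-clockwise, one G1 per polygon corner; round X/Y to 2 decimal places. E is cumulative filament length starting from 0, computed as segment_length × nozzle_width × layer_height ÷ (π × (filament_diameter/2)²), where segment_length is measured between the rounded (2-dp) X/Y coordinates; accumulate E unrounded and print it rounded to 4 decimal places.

G0 X0.00 Y0.00 Z1.50
G1 X10.50 Y0.00 E0.5238
G1 X10.50 Y1.50 E0.5987
G1 X0.00 Y1.50 E1.1225
G1 X0.00 Y0.00 E1.1974

At z = 1.5 mm: the cube (footprint 10.5×6) is included at this height; the 26.5×16.5 cube at (-3, 1.5) contributes its full rectangle; the cube at (6, 3) is present — its section is the full 10×16 rectangle; the cube at (13.5, 4) is present — its section is the full 15×27.5 rectangle; After the difference (first − rest): starting from the 10.5×6 cube, the 26.5×16.5 cube at (-3, 1.5) partially overlaps it — only the 47.25 mm² overlap (of its 437.25 mm²) is removed, clipping the outline; the 10×16 cube at (6, 3) misses the remaining region (no effect); the 15×27.5 cube at (13.5, 4) misses the remaining region (no effect) — 1 connected region. The outline is a single polygon with 4 vertices. Extrusion per mm of travel: 0.4 × 0.3 / (π × 0.875²) = 0.049890. Accumulating E over each segment gives final E = 1.1974.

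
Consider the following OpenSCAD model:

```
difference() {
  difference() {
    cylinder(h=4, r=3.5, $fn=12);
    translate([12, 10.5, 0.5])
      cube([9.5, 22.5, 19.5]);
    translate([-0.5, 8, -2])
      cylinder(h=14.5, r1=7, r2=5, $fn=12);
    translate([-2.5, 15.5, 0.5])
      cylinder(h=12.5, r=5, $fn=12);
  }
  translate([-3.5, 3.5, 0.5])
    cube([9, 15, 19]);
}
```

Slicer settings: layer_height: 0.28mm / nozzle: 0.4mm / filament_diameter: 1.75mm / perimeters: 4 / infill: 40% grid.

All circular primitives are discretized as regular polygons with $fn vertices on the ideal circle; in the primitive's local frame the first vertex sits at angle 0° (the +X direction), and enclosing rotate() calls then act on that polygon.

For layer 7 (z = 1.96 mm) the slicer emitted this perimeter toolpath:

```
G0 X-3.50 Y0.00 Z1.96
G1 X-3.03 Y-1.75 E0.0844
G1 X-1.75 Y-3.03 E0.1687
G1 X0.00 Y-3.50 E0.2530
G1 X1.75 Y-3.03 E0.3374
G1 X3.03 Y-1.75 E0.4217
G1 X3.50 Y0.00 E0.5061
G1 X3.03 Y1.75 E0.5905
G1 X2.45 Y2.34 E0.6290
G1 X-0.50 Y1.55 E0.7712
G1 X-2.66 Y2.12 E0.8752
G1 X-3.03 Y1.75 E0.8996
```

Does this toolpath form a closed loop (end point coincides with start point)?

no

Start point (G0): (-3.50, 0.00). End point (last G1): the path does not return to the start — open.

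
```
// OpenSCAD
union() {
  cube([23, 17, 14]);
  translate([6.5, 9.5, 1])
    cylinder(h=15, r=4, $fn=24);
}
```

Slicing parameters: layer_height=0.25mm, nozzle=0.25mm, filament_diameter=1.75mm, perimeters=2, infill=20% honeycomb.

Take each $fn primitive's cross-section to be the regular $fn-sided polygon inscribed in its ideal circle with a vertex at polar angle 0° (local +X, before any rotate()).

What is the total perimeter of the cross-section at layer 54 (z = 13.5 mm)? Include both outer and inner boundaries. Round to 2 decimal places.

At z = 13.5 mm: the cube (footprint 23×17) is included at this height (perimeter 80.00 mm); the cylinder at (6.5, 9.5): section is a regular 24-gon, circumradius r=4 (perimeter = 2·24·4.000·sin(180°/24) = 25.06 mm); Merging all regions: the r=4 cylinder at (6.5, 9.5) lies entirely inside the 23×17 cube, so the union is just the 23×17 cube — boundary = 80.00 mm. Overall, the cross-section is a single solid region. Total boundary length (outer) = 80.00 mm.

80.00 mm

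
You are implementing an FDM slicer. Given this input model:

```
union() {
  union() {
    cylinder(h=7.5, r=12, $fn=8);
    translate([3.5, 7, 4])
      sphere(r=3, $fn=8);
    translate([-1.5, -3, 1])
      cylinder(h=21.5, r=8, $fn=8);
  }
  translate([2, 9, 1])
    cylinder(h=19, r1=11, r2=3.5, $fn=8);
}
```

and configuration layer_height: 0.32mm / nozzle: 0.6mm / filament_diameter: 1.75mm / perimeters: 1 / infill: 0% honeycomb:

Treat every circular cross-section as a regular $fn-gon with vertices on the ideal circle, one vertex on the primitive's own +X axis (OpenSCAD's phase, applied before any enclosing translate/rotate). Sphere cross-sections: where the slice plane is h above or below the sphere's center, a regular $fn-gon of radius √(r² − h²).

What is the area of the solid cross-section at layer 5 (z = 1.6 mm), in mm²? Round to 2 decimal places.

At z = 1.6 mm: the r=12 cylinder contributes a regular 8-gon of circumradius 12 (area = (8/2)·12.000²·sin(360°/8) = 407.29 mm²); the sphere at (3.5, 7): section is a regular 8-gon, circumradius = √(r²−h²) = √(3²−2.4²) = 1.800 (area = (8/2)·1.800²·sin(360°/8) = 9.16 mm²); the r=8 cylinder at (-1.5, -3) gives a regular 8-gon of circumradius 8 (constant along its height) (area = (8/2)·8.000²·sin(360°/8) = 181.02 mm²); Merging all regions: the regions partially overlap — summed areas 597.48 mm² minus the doubly-counted overlap 190.18 mm² gives 407.29 mm² — area = 407.29 mm²; the cone at (2, 9): at t=0.032 of its height the radius interpolates to r₁+(r₂−r₁)t = 10.763, giving a regular 8-gon of that circumradius (area = (8/2)·10.763²·sin(360°/8) = 327.66 mm²); Taking the union: the regions partially overlap — summed areas 734.95 mm² minus the doubly-counted overlap 172.71 mm² gives 562.24 mm² — area = 562.24 mm². Overall, the cross-section is a single solid region. Net area = 562.24 mm².

562.24 mm²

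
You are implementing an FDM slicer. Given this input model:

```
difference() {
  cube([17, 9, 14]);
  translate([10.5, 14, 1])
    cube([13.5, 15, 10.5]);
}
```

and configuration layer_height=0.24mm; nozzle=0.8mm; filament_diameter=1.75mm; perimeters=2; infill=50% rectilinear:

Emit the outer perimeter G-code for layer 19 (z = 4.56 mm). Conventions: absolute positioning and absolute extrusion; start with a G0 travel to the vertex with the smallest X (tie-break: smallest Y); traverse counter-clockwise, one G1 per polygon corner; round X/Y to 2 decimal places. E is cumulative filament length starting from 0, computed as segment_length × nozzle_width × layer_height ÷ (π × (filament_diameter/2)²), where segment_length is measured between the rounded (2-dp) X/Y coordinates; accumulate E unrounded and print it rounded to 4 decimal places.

At z = 4.56 mm: the 17×9 cube contributes its full rectangle; the cube at (10.5, 14) (footprint 13.5×15) is included at this height; Taking the first minus the rest: starting from the 17×9 cube, the 13.5×15 cube at (10.5, 14) misses the remaining region (no effect) — 1 connected region. The outline is a single polygon with 4 vertices. Extrusion per mm of travel: 0.8 × 0.24 / (π × 0.875²) = 0.079824. Accumulating E over each segment gives final E = 4.1509.

G0 X0.00 Y0.00 Z4.56
G1 X17.00 Y0.00 E1.3570
G1 X17.00 Y9.00 E2.0754
G1 X0.00 Y9.00 E3.4324
G1 X0.00 Y0.00 E4.1509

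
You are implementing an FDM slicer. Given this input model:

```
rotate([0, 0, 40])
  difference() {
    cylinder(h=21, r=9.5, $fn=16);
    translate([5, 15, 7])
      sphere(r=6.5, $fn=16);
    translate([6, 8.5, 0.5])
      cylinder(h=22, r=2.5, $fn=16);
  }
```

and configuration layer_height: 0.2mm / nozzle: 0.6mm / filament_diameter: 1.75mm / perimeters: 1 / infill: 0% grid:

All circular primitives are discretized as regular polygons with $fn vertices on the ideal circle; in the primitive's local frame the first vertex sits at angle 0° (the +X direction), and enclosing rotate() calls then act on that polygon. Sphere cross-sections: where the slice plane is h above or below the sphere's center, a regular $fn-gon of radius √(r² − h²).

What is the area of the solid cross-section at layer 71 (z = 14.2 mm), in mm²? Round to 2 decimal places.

271.97 mm²

At z = 14.2 mm: the r=9.5 cylinder contributes a regular 16-gon of circumradius 9.5 (area = (16/2)·9.500²·sin(360°/16) = 276.30 mm²); the sphere at (5, 15) is not intersected at this z (|z−center|=7.200 > r=6.5); the cylinder at (6, 8.5): section is a regular 16-gon, circumradius r=2.5 (area = (16/2)·2.500²·sin(360°/16) = 19.13 mm²); Subtracting the remaining from the first: starting from the r=9.5 cylinder (276.30 mm²), the r=2.5 cylinder at (6, 8.5) partially overlaps it — only the 4.33 mm² overlap (of its 19.13 mm²) is removed, clipping the outline — area = 271.97 mm²; (rotated 40° about Z; rotation is an isometry so areas/perimeters/island counts are preserved). Overall, the cross-section is a single solid region. Net area = 271.97 mm².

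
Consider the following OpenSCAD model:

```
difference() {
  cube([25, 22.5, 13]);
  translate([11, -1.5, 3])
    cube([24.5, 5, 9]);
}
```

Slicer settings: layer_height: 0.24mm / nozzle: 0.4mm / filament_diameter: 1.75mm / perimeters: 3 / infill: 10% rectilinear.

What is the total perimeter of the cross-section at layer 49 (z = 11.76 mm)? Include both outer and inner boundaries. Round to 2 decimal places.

At z = 11.76 mm: the cube is present — its section is the full 25×22.5 rectangle (perimeter 95.00 mm); the cube at (11, -1.5) is present — its section is the full 24.5×5 rectangle (perimeter 59.00 mm); Taking the first minus the rest: starting from the 25×22.5 cube, the 24.5×5 cube at (11, -1.5) partially overlaps it — only the 49.00 mm² overlap (of its 122.50 mm²) is removed, clipping the outline — boundary = 95.00 mm. Overall, the cross-section is a single solid region. Total boundary length (outer) = 95.00 mm.

95.00 mm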